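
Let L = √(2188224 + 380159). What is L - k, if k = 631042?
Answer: -631042 + √2568383 ≈ -6.2944e+5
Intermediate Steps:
L = √2568383 ≈ 1602.6
L - k = √2568383 - 1*631042 = √2568383 - 631042 = -631042 + √2568383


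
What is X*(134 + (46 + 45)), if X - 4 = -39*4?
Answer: -34200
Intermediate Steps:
X = -152 (X = 4 - 39*4 = 4 - 156 = -152)
X*(134 + (46 + 45)) = -152*(134 + (46 + 45)) = -152*(134 + 91) = -152*225 = -34200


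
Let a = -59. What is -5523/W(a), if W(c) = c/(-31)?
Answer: -171213/59 ≈ -2901.9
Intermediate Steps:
W(c) = -c/31 (W(c) = c*(-1/31) = -c/31)
-5523/W(a) = -5523/((-1/31*(-59))) = -5523/59/31 = -5523*31/59 = -171213/59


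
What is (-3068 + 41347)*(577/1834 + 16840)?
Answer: 1182252159223/1834 ≈ 6.4463e+8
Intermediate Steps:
(-3068 + 41347)*(577/1834 + 16840) = 38279*(577*(1/1834) + 16840) = 38279*(577/1834 + 16840) = 38279*(30885137/1834) = 1182252159223/1834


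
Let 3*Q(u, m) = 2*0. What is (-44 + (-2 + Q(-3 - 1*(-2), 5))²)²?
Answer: 1600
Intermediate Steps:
Q(u, m) = 0 (Q(u, m) = (2*0)/3 = (⅓)*0 = 0)
(-44 + (-2 + Q(-3 - 1*(-2), 5))²)² = (-44 + (-2 + 0)²)² = (-44 + (-2)²)² = (-44 + 4)² = (-40)² = 1600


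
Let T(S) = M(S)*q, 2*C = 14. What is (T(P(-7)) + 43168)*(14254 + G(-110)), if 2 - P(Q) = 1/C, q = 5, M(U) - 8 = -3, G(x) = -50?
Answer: 613513372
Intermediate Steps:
C = 7 (C = (½)*14 = 7)
M(U) = 5 (M(U) = 8 - 3 = 5)
P(Q) = 13/7 (P(Q) = 2 - 1/7 = 2 - 1*⅐ = 2 - ⅐ = 13/7)
T(S) = 25 (T(S) = 5*5 = 25)
(T(P(-7)) + 43168)*(14254 + G(-110)) = (25 + 43168)*(14254 - 50) = 43193*14204 = 613513372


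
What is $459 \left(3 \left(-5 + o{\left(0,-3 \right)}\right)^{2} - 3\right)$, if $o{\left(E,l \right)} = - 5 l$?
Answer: $136323$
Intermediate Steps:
$459 \left(3 \left(-5 + o{\left(0,-3 \right)}\right)^{2} - 3\right) = 459 \left(3 \left(-5 - -15\right)^{2} - 3\right) = 459 \left(3 \left(-5 + 15\right)^{2} - 3\right) = 459 \left(3 \cdot 10^{2} - 3\right) = 459 \left(3 \cdot 100 - 3\right) = 459 \left(300 - 3\right) = 459 \cdot 297 = 136323$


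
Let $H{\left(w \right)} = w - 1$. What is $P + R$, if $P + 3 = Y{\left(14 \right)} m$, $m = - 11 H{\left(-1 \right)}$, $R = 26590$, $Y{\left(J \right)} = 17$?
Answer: $26961$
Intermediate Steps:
$H{\left(w \right)} = -1 + w$
$m = 22$ ($m = - 11 \left(-1 - 1\right) = \left(-11\right) \left(-2\right) = 22$)
$P = 371$ ($P = -3 + 17 \cdot 22 = -3 + 374 = 371$)
$P + R = 371 + 26590 = 26961$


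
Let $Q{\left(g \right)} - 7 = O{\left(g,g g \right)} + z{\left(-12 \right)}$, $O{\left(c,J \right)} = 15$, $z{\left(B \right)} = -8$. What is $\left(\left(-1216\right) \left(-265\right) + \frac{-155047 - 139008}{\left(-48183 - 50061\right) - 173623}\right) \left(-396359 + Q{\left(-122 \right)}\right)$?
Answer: $- \frac{34722483906526575}{271867} \approx -1.2772 \cdot 10^{11}$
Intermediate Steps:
$Q{\left(g \right)} = 14$ ($Q{\left(g \right)} = 7 + \left(15 - 8\right) = 7 + 7 = 14$)
$\left(\left(-1216\right) \left(-265\right) + \frac{-155047 - 139008}{\left(-48183 - 50061\right) - 173623}\right) \left(-396359 + Q{\left(-122 \right)}\right) = \left(\left(-1216\right) \left(-265\right) + \frac{-155047 - 139008}{\left(-48183 - 50061\right) - 173623}\right) \left(-396359 + 14\right) = \left(322240 - \frac{294055}{\left(-48183 - 50061\right) - 173623}\right) \left(-396345\right) = \left(322240 - \frac{294055}{-98244 - 173623}\right) \left(-396345\right) = \left(322240 - \frac{294055}{-271867}\right) \left(-396345\right) = \left(322240 - - \frac{294055}{271867}\right) \left(-396345\right) = \left(322240 + \frac{294055}{271867}\right) \left(-396345\right) = \frac{87606716135}{271867} \left(-396345\right) = - \frac{34722483906526575}{271867}$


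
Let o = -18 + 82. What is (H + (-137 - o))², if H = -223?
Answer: 179776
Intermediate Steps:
o = 64
(H + (-137 - o))² = (-223 + (-137 - 1*64))² = (-223 + (-137 - 64))² = (-223 - 201)² = (-424)² = 179776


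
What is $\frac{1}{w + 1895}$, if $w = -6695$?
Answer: $- \frac{1}{4800} \approx -0.00020833$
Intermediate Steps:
$\frac{1}{w + 1895} = \frac{1}{-6695 + 1895} = \frac{1}{-4800} = - \frac{1}{4800}$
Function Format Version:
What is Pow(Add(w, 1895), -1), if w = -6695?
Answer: Rational(-1, 4800) ≈ -0.00020833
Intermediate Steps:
Pow(Add(w, 1895), -1) = Pow(Add(-6695, 1895), -1) = Pow(-4800, -1) = Rational(-1, 4800)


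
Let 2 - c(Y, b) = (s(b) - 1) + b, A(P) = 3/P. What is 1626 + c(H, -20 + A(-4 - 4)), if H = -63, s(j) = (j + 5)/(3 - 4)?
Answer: 1634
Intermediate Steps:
s(j) = -5 - j (s(j) = (5 + j)/(-1) = (5 + j)*(-1) = -5 - j)
c(Y, b) = 8 (c(Y, b) = 2 - (((-5 - b) - 1) + b) = 2 - ((-6 - b) + b) = 2 - 1*(-6) = 2 + 6 = 8)
1626 + c(H, -20 + A(-4 - 4)) = 1626 + 8 = 1634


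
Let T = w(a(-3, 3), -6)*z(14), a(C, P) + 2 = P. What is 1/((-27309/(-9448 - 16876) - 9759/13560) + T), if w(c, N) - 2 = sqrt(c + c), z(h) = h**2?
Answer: 347135144626508040/68203885548510006289 - 173427004390662400*sqrt(2)/68203885548510006289 ≈ 0.0014936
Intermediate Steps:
a(C, P) = -2 + P
w(c, N) = 2 + sqrt(2)*sqrt(c) (w(c, N) = 2 + sqrt(c + c) = 2 + sqrt(2*c) = 2 + sqrt(2)*sqrt(c))
T = 392 + 196*sqrt(2) (T = (2 + sqrt(2)*sqrt(-2 + 3))*14**2 = (2 + sqrt(2)*sqrt(1))*196 = (2 + sqrt(2)*1)*196 = (2 + sqrt(2))*196 = 392 + 196*sqrt(2) ≈ 669.19)
1/((-27309/(-9448 - 16876) - 9759/13560) + T) = 1/((-27309/(-9448 - 16876) - 9759/13560) + (392 + 196*sqrt(2))) = 1/((-27309/(-26324) - 9759*1/13560) + (392 + 196*sqrt(2))) = 1/((-27309*(-1/26324) - 3253/4520) + (392 + 196*sqrt(2))) = 1/((27309/26324 - 3253/4520) + (392 + 196*sqrt(2))) = 1/(9451177/29746120 + (392 + 196*sqrt(2))) = 1/(11669930217/29746120 + 196*sqrt(2))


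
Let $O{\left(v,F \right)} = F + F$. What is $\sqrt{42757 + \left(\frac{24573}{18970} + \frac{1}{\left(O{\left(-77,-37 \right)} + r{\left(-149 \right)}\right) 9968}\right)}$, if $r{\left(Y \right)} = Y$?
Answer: $\frac{\sqrt{24244027916092885418735}}{752995180} \approx 206.78$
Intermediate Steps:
$O{\left(v,F \right)} = 2 F$
$\sqrt{42757 + \left(\frac{24573}{18970} + \frac{1}{\left(O{\left(-77,-37 \right)} + r{\left(-149 \right)}\right) 9968}\right)} = \sqrt{42757 + \left(\frac{24573}{18970} + \frac{1}{\left(2 \left(-37\right) - 149\right) 9968}\right)} = \sqrt{42757 + \left(24573 \cdot \frac{1}{18970} + \frac{1}{-74 - 149} \cdot \frac{1}{9968}\right)} = \sqrt{42757 + \left(\frac{24573}{18970} + \frac{1}{-223} \cdot \frac{1}{9968}\right)} = \sqrt{42757 + \left(\frac{24573}{18970} - \frac{1}{2222864}\right)} = \sqrt{42757 + \frac{3901601293}{3011980720}} = \sqrt{\frac{128787161246333}{3011980720}} = \frac{\sqrt{24244027916092885418735}}{752995180}$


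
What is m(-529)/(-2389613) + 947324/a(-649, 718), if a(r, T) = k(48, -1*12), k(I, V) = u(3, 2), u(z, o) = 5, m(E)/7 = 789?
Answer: 2263737717997/11948065 ≈ 1.8946e+5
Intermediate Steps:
m(E) = 5523 (m(E) = 7*789 = 5523)
k(I, V) = 5
a(r, T) = 5
m(-529)/(-2389613) + 947324/a(-649, 718) = 5523/(-2389613) + 947324/5 = 5523*(-1/2389613) + 947324*(⅕) = -5523/2389613 + 947324/5 = 2263737717997/11948065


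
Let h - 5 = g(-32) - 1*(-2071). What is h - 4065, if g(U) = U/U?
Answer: -1988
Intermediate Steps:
g(U) = 1
h = 2077 (h = 5 + (1 - 1*(-2071)) = 5 + (1 + 2071) = 5 + 2072 = 2077)
h - 4065 = 2077 - 4065 = -1988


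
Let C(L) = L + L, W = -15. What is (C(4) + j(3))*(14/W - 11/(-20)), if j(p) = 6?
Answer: -161/30 ≈ -5.3667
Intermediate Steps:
C(L) = 2*L
(C(4) + j(3))*(14/W - 11/(-20)) = (2*4 + 6)*(14/(-15) - 11/(-20)) = (8 + 6)*(14*(-1/15) - 11*(-1/20)) = 14*(-14/15 + 11/20) = 14*(-23/60) = -161/30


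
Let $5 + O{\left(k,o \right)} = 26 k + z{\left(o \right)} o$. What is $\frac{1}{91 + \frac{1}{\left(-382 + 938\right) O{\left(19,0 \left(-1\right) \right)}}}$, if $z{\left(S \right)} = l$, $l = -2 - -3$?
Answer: $\frac{271884}{24741445} \approx 0.010989$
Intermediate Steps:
$l = 1$ ($l = -2 + 3 = 1$)
$z{\left(S \right)} = 1$
$O{\left(k,o \right)} = -5 + o + 26 k$ ($O{\left(k,o \right)} = -5 + \left(26 k + 1 o\right) = -5 + \left(26 k + o\right) = -5 + \left(o + 26 k\right) = -5 + o + 26 k$)
$\frac{1}{91 + \frac{1}{\left(-382 + 938\right) O{\left(19,0 \left(-1\right) \right)}}} = \frac{1}{91 + \frac{1}{\left(-382 + 938\right) \left(-5 + 0 \left(-1\right) + 26 \cdot 19\right)}} = \frac{1}{91 + \frac{1}{556 \left(-5 + 0 + 494\right)}} = \frac{1}{91 + \frac{1}{556 \cdot 489}} = \frac{1}{91 + \frac{1}{556} \cdot \frac{1}{489}} = \frac{1}{91 + \frac{1}{271884}} = \frac{1}{\frac{24741445}{271884}} = \frac{271884}{24741445}$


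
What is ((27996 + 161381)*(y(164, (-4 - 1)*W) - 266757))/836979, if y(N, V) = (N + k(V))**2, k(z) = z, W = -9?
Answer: -42245463652/836979 ≈ -50474.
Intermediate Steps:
y(N, V) = (N + V)**2
((27996 + 161381)*(y(164, (-4 - 1)*W) - 266757))/836979 = ((27996 + 161381)*((164 + (-4 - 1)*(-9))**2 - 266757))/836979 = (189377*((164 - 5*(-9))**2 - 266757))*(1/836979) = (189377*((164 + 45)**2 - 266757))*(1/836979) = (189377*(209**2 - 266757))*(1/836979) = (189377*(43681 - 266757))*(1/836979) = (189377*(-223076))*(1/836979) = -42245463652*1/836979 = -42245463652/836979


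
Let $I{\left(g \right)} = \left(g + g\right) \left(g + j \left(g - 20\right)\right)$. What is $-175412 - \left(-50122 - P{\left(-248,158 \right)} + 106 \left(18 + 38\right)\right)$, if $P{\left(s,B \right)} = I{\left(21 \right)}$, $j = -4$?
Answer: $-130512$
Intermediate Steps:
$I{\left(g \right)} = 2 g \left(80 - 3 g\right)$ ($I{\left(g \right)} = \left(g + g\right) \left(g - 4 \left(g - 20\right)\right) = 2 g \left(g - 4 \left(-20 + g\right)\right) = 2 g \left(g - \left(-80 + 4 g\right)\right) = 2 g \left(80 - 3 g\right)$)
$P{\left(s,B \right)} = 714$ ($P{\left(s,B \right)} = 2 \cdot 21 \left(80 - 63\right) = 2 \cdot 21 \cdot 17 = 714$)
$-175412 - \left(-50122 - P{\left(-248,158 \right)} + 106 \left(18 + 38\right)\right) = -175412 + \left(\left(714 + 50122\right) - 106 \left(18 + 38\right)\right) = -175412 + \left(50836 - 5936\right) = -175412 + 44900 = -130512$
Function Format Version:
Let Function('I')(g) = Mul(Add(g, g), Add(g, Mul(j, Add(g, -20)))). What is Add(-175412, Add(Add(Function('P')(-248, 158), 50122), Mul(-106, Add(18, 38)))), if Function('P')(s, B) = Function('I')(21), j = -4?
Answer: -130512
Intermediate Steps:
Function('I')(g) = Mul(2, g, Add(80, Mul(-3, g))) (Function('I')(g) = Mul(Add(g, g), Add(g, Mul(-4, Add(g, -20)))) = Mul(Mul(2, g), Add(g, Mul(-4, Add(-20, g)))) = Mul(Mul(2, g), Add(g, Add(80, Mul(-4, g)))) = Mul(Mul(2, g), Add(80, Mul(-3, g))) = Mul(2, g, Add(80, Mul(-3, g))))
Function('P')(s, B) = 714 (Function('P')(s, B) = Mul(2, 21, Add(80, Mul(-3, 21))) = Mul(2, 21, Add(80, -63)) = Mul(2, 21, 17) = 714)
Add(-175412, Add(Add(Function('P')(-248, 158), 50122), Mul(-106, Add(18, 38)))) = Add(-175412, Add(Add(714, 50122), Mul(-106, Add(18, 38)))) = Add(-175412, Add(50836, Mul(-106, 56))) = Add(-175412, Add(50836, -5936)) = Add(-175412, 44900) = -130512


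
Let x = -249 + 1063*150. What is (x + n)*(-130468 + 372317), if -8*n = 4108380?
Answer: -171396693357/2 ≈ -8.5698e+10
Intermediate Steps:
x = 159201 (x = -249 + 159450 = 159201)
n = -1027095/2 (n = -1/8*4108380 = -1027095/2 ≈ -5.1355e+5)
(x + n)*(-130468 + 372317) = (159201 - 1027095/2)*(-130468 + 372317) = -708693/2*241849 = -171396693357/2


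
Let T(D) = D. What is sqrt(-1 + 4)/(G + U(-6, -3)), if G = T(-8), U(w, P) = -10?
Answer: -sqrt(3)/18 ≈ -0.096225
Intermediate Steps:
G = -8
sqrt(-1 + 4)/(G + U(-6, -3)) = sqrt(-1 + 4)/(-8 - 10) = sqrt(3)/(-18) = -sqrt(3)/18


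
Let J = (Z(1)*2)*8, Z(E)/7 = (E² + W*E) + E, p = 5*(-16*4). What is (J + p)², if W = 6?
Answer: 331776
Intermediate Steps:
p = -320 (p = 5*(-64) = -320)
Z(E) = 7*E² + 49*E (Z(E) = 7*((E² + 6*E) + E) = 7*(E² + 7*E) = 7*E² + 49*E)
J = 896 (J = ((7*1*(7 + 1))*2)*8 = ((7*1*8)*2)*8 = (56*2)*8 = 112*8 = 896)
(J + p)² = (896 - 320)² = 576² = 331776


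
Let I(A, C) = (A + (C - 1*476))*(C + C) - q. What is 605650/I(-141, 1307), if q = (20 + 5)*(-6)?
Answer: 60565/180381 ≈ 0.33576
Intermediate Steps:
q = -150 (q = 25*(-6) = -150)
I(A, C) = 150 + 2*C*(-476 + A + C) (I(A, C) = (A + (C - 1*476))*(C + C) - 1*(-150) = (A + (C - 476))*(2*C) + 150 = (A + (-476 + C))*(2*C) + 150 = (-476 + A + C)*(2*C) + 150 = 2*C*(-476 + A + C) + 150 = 150 + 2*C*(-476 + A + C))
605650/I(-141, 1307) = 605650/(150 - 952*1307 + 2*1307² + 2*(-141)*1307) = 605650/(150 - 1244264 + 2*1708249 - 368574) = 605650/(150 - 1244264 + 3416498 - 368574) = 605650/1803810 = 605650*(1/1803810) = 60565/180381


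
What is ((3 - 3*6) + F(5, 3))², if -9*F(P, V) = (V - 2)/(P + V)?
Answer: 1168561/5184 ≈ 225.42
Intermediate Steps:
F(P, V) = -(-2 + V)/(9*(P + V)) (F(P, V) = -(V - 2)/(9*(P + V)) = -(-2 + V)/(9*(P + V)))
((3 - 3*6) + F(5, 3))² = ((3 - 3*6) + (2 - 1*3)/(9*(5 + 3)))² = ((3 - 18) + (⅑)*(2 - 3)/8)² = (-15 + (⅑)*(⅛)*(-1))² = (-15 - 1/72)² = (-1081/72)² = 1168561/5184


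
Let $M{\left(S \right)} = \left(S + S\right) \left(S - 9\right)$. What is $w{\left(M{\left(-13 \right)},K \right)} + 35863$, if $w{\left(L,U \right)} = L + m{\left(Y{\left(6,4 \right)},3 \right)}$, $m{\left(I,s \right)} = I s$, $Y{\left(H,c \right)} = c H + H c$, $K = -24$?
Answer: $36579$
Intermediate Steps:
$M{\left(S \right)} = 2 S \left(-9 + S\right)$
$Y{\left(H,c \right)} = 2 H c$ ($Y{\left(H,c \right)} = H c + H c = 2 H c$)
$w{\left(L,U \right)} = 144 + L$ ($w{\left(L,U \right)} = L + 2 \cdot 6 \cdot 4 \cdot 3 = L + 48 \cdot 3 = L + 144 = 144 + L$)
$w{\left(M{\left(-13 \right)},K \right)} + 35863 = \left(144 + 2 \left(-13\right) \left(-9 - 13\right)\right) + 35863 = \left(144 + 2 \left(-13\right) \left(-22\right)\right) + 35863 = \left(144 + 572\right) + 35863 = 716 + 35863 = 36579$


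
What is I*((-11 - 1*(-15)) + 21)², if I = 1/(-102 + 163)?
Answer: 625/61 ≈ 10.246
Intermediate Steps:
I = 1/61 ≈ 0.016393
I*((-11 - 1*(-15)) + 21)² = ((-11 - 1*(-15)) + 21)²/61 = ((-11 + 15) + 21)²/61 = (4 + 21)²/61 = (1/61)*25² = (1/61)*625 = 625/61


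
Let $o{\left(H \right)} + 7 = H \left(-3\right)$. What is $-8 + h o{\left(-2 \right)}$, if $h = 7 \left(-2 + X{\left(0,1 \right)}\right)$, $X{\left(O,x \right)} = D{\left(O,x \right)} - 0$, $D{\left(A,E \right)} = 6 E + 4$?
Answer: $-64$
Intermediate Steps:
$D{\left(A,E \right)} = 4 + 6 E$
$X{\left(O,x \right)} = 4 + 6 x$ ($X{\left(O,x \right)} = \left(4 + 6 x\right) - 0 = \left(4 + 6 x\right) + 0 = 4 + 6 x$)
$o{\left(H \right)} = -7 - 3 H$ ($o{\left(H \right)} = -7 + H \left(-3\right) = -7 - 3 H$)
$h = 56$ ($h = 7 \left(-2 + \left(4 + 6 \cdot 1\right)\right) = 7 \left(-2 + \left(4 + 6\right)\right) = 7 \left(-2 + 10\right) = 7 \cdot 8 = 56$)
$-8 + h o{\left(-2 \right)} = -8 + 56 \left(-7 - -6\right) = -8 + 56 \left(-7 + 6\right) = -8 + 56 \left(-1\right) = -8 - 56 = -64$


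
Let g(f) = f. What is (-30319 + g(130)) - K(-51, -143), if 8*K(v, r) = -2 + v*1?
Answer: -241459/8 ≈ -30182.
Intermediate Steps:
K(v, r) = -1/4 + v/8 (K(v, r) = (-2 + v*1)/8 = (-2 + v)/8 = -1/4 + v/8)
(-30319 + g(130)) - K(-51, -143) = (-30319 + 130) - (-1/4 + (1/8)*(-51)) = -30189 - (-1/4 - 51/8) = -30189 - 1*(-53/8) = -30189 + 53/8 = -241459/8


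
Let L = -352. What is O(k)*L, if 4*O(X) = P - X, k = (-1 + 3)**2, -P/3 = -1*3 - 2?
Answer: -968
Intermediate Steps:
P = 15 (P = -3*(-1*3 - 2) = -3*(-3 - 2) = -3*(-5) = 15)
k = 4 (k = 2**2 = 4)
O(X) = 15/4 - X/4 (O(X) = (15 - X)/4 = 15/4 - X/4)
O(k)*L = (15/4 - 1/4*4)*(-352) = (15/4 - 1)*(-352) = (11/4)*(-352) = -968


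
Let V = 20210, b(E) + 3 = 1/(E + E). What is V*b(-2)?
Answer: -131365/2 ≈ -65683.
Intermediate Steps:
b(E) = -3 + 1/(2*E) (b(E) = -3 + 1/(E + E) = -3 + 1/(2*E))
V*b(-2) = 20210*(-3 + (½)/(-2)) = 20210*(-3 + (½)*(-½)) = 20210*(-3 - ¼) = 20210*(-13/4) = -131365/2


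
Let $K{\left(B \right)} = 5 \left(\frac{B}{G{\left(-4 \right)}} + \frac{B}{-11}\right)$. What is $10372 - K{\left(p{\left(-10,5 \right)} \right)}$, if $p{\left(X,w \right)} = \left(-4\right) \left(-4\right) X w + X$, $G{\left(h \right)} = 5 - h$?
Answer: $\frac{114992}{11} \approx 10454.0$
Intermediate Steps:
$p{\left(X,w \right)} = X + 16 X w$ ($p{\left(X,w \right)} = 16 X w + X = X + 16 X w$)
$K{\left(B \right)} = \frac{10 B}{99}$ ($K{\left(B \right)} = 5 \left(\frac{B}{5 - -4} + \frac{B}{-11}\right) = 5 \left(\frac{B}{5 + 4} + B \left(- \frac{1}{11}\right)\right) = 5 \left(\frac{B}{9} - \frac{B}{11}\right) = 5 \frac{2 B}{99} = \frac{10 B}{99}$)
$10372 - K{\left(p{\left(-10,5 \right)} \right)} = 10372 - \frac{10 \left(- 10 \left(1 + 16 \cdot 5\right)\right)}{99} = 10372 - \frac{10 \left(- 10 \left(1 + 80\right)\right)}{99} = 10372 - \frac{10 \left(\left(-10\right) 81\right)}{99} = 10372 - \frac{10}{99} \left(-810\right) = 10372 - - \frac{900}{11} = 10372 + \frac{900}{11} = \frac{114992}{11}$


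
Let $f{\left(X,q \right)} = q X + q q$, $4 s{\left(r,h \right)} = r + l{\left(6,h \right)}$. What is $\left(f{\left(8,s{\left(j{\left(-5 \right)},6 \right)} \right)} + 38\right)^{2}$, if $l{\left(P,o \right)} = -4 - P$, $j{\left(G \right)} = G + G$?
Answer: $529$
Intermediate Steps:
$j{\left(G \right)} = 2 G$
$s{\left(r,h \right)} = - \frac{5}{2} + \frac{r}{4}$ ($s{\left(r,h \right)} = \frac{r - 10}{4} = \frac{-10 + r}{4} = - \frac{5}{2} + \frac{r}{4}$)
$f{\left(X,q \right)} = q^{2} + X q$ ($f{\left(X,q \right)} = X q + q^{2} = q^{2} + X q$)
$\left(f{\left(8,s{\left(j{\left(-5 \right)},6 \right)} \right)} + 38\right)^{2} = \left(\left(- \frac{5}{2} + \frac{2 \left(-5\right)}{4}\right) \left(8 - \left(\frac{5}{2} - \frac{2 \left(-5\right)}{4}\right)\right) + 38\right)^{2} = \left(\left(- \frac{5}{2} + \frac{1}{4} \left(-10\right)\right) \left(8 + \left(- \frac{5}{2} + \frac{1}{4} \left(-10\right)\right)\right) + 38\right)^{2} = \left(\left(- \frac{5}{2} - \frac{5}{2}\right) \left(8 - 5\right) + 38\right)^{2} = \left(- 5 \left(8 - 5\right) + 38\right)^{2} = \left(\left(-5\right) 3 + 38\right)^{2} = \left(-15 + 38\right)^{2} = 23^{2} = 529$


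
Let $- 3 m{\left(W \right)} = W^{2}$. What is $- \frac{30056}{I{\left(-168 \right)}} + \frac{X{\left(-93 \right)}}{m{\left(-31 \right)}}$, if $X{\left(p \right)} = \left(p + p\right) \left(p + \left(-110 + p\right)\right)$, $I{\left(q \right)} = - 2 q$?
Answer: $- \frac{340243}{1302} \approx -261.32$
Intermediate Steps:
$m{\left(W \right)} = - \frac{W^{2}}{3}$
$X{\left(p \right)} = 2 p \left(-110 + 2 p\right)$
$- \frac{30056}{I{\left(-168 \right)}} + \frac{X{\left(-93 \right)}}{m{\left(-31 \right)}} = - \frac{30056}{\left(-2\right) \left(-168\right)} + \frac{4 \left(-93\right) \left(-55 - 93\right)}{\left(- \frac{1}{3}\right) \left(-31\right)^{2}} = - \frac{30056}{336} + \frac{4 \left(-93\right) \left(-148\right)}{\left(- \frac{1}{3}\right) 961} = \left(-30056\right) \frac{1}{336} + \frac{55056}{- \frac{961}{3}} = - \frac{3757}{42} + 55056 \left(- \frac{3}{961}\right) = - \frac{3757}{42} - \frac{5328}{31} = - \frac{340243}{1302}$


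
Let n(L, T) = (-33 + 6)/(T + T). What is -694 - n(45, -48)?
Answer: -22217/32 ≈ -694.28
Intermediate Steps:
n(L, T) = -27/(2*T) (n(L, T) = -27*1/(2*T) = -27/(2*T))
-694 - n(45, -48) = -694 - (-27)/(2*(-48)) = -694 - (-27)*(-1)/(2*48) = -694 - 1*9/32 = -694 - 9/32 = -22217/32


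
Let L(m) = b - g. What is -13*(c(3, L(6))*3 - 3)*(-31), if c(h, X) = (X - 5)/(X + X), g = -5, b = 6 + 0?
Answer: -9672/11 ≈ -879.27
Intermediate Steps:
b = 6
L(m) = 11 (L(m) = 6 - 1*(-5) = 6 + 5 = 11)
c(h, X) = (-5 + X)/(2*X) (c(h, X) = (-5 + X)/((2*X)) = (-5 + X)*(1/(2*X)) = (-5 + X)/(2*X))
-13*(c(3, L(6))*3 - 3)*(-31) = -13*(((1/2)*(-5 + 11)/11)*3 - 3)*(-31) = -13*(((1/2)*(1/11)*6)*3 - 3)*(-31) = -13*((3/11)*3 - 3)*(-31) = -13*(9/11 - 3)*(-31) = -13*(-24/11)*(-31) = (312/11)*(-31) = -9672/11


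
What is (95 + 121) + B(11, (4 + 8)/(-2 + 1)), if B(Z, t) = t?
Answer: 204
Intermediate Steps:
(95 + 121) + B(11, (4 + 8)/(-2 + 1)) = (95 + 121) + (4 + 8)/(-2 + 1) = 216 + 12/(-1) = 216 + 12*(-1) = 216 - 12 = 204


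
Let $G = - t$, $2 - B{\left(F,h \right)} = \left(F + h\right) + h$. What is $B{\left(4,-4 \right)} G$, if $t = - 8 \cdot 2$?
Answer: $96$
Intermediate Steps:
$t = -16$ ($t = \left(-1\right) 16 = -16$)
$B{\left(F,h \right)} = 2 - F - 2 h$ ($B{\left(F,h \right)} = 2 - \left(\left(F + h\right) + h\right) = 2 - \left(F + 2 h\right) = 2 - F - 2 h$)
$G = 16$ ($G = \left(-1\right) \left(-16\right) = 16$)
$B{\left(4,-4 \right)} G = \left(2 - 4 - -8\right) 16 = \left(2 - 4 + 8\right) 16 = 6 \cdot 16 = 96$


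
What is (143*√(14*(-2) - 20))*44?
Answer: 25168*I*√3 ≈ 43592.0*I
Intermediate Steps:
(143*√(14*(-2) - 20))*44 = (143*√(-28 - 20))*44 = (143*√(-48))*44 = (143*(4*I*√3))*44 = (572*I*√3)*44 = 25168*I*√3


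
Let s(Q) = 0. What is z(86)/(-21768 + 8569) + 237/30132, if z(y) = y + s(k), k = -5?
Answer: 178937/132570756 ≈ 0.0013497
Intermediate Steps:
z(y) = y (z(y) = y + 0 = y)
z(86)/(-21768 + 8569) + 237/30132 = 86/(-21768 + 8569) + 237/30132 = 86/(-13199) + 237*(1/30132) = 86*(-1/13199) + 79/10044 = -86/13199 + 79/10044 = 178937/132570756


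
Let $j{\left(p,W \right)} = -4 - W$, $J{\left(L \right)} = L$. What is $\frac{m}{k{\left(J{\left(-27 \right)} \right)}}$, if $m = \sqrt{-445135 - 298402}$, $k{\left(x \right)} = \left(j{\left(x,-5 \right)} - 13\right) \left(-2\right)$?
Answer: $\frac{i \sqrt{743537}}{24} \approx 35.929 i$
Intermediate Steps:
$k{\left(x \right)} = 24$ ($k{\left(x \right)} = \left(\left(-4 - -5\right) - 13\right) \left(-2\right) = \left(\left(-4 + 5\right) - 13\right) \left(-2\right) = \left(1 - 13\right) \left(-2\right) = \left(-12\right) \left(-2\right) = 24$)
$m = i \sqrt{743537}$ ($m = \sqrt{-743537} = i \sqrt{743537} \approx 862.29 i$)
$\frac{m}{k{\left(J{\left(-27 \right)} \right)}} = \frac{i \sqrt{743537}}{24}$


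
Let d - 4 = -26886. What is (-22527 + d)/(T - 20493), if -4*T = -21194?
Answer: 98818/30389 ≈ 3.2518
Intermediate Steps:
d = -26882 (d = 4 - 26886 = -26882)
T = 10597/2 (T = -¼*(-21194) = 10597/2 ≈ 5298.5)
(-22527 + d)/(T - 20493) = (-22527 - 26882)/(10597/2 - 20493) = -49409/(-30389/2) = -49409*(-2/30389) = 98818/30389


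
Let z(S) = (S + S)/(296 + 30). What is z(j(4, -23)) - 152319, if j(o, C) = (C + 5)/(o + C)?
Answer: -471731925/3097 ≈ -1.5232e+5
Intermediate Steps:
j(o, C) = (5 + C)/(C + o)
z(S) = S/163 (z(S) = (2*S)/326 = (2*S)*(1/326) = S/163)
z(j(4, -23)) - 152319 = ((5 - 23)/(-23 + 4))/163 - 152319 = (-18/(-19))/163 - 152319 = (-1/19*(-18))/163 - 152319 = (1/163)*(18/19) - 152319 = 18/3097 - 152319 = -471731925/3097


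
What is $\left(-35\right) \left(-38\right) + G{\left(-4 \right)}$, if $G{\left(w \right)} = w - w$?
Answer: $1330$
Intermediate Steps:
$G{\left(w \right)} = 0$
$\left(-35\right) \left(-38\right) + G{\left(-4 \right)} = \left(-35\right) \left(-38\right) + 0 = 1330 + 0 = 1330$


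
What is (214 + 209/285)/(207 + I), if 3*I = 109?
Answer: 3221/3650 ≈ 0.88247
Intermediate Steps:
I = 109/3 (I = (⅓)*109 = 109/3 ≈ 36.333)
(214 + 209/285)/(207 + I) = (214 + 209/285)/(207 + 109/3) = (214 + 209*(1/285))/(730/3) = (214 + 11/15)*(3/730) = (3221/15)*(3/730) = 3221/3650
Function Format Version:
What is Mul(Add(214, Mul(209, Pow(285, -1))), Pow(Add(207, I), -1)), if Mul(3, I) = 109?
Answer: Rational(3221, 3650) ≈ 0.88247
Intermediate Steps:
I = Rational(109, 3) (I = Mul(Rational(1, 3), 109) = Rational(109, 3) ≈ 36.333)
Mul(Add(214, Mul(209, Pow(285, -1))), Pow(Add(207, I), -1)) = Mul(Add(214, Mul(209, Pow(285, -1))), Pow(Add(207, Rational(109, 3)), -1)) = Mul(Add(214, Mul(209, Rational(1, 285))), Pow(Rational(730, 3), -1)) = Mul(Add(214, Rational(11, 15)), Rational(3, 730)) = Mul(Rational(3221, 15), Rational(3, 730)) = Rational(3221, 3650)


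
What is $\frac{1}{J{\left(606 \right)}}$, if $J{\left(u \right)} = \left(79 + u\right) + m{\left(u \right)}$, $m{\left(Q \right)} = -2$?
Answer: $\frac{1}{683} \approx 0.0014641$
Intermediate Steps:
$J{\left(u \right)} = 77 + u$ ($J{\left(u \right)} = \left(79 + u\right) - 2 = 77 + u$)
$\frac{1}{J{\left(606 \right)}} = \frac{1}{77 + 606} = \frac{1}{683}$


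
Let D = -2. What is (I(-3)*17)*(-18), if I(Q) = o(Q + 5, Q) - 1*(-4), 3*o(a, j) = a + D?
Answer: -1224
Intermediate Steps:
o(a, j) = -⅔ + a/3 (o(a, j) = (a - 2)/3 = (-2 + a)/3 = -⅔ + a/3)
I(Q) = 5 + Q/3 (I(Q) = (-⅔ + (Q + 5)/3) - 1*(-4) = (-⅔ + (5 + Q)/3) + 4 = (-⅔ + (5/3 + Q/3)) + 4 = (1 + Q/3) + 4 = 5 + Q/3)
(I(-3)*17)*(-18) = ((5 + (⅓)*(-3))*17)*(-18) = ((5 - 1)*17)*(-18) = (4*17)*(-18) = 68*(-18) = -1224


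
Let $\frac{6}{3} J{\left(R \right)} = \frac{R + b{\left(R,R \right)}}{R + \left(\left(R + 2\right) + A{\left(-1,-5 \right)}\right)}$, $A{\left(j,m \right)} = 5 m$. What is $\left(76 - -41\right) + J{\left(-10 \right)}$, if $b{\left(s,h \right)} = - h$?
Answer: $117$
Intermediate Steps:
$J{\left(R \right)} = 0$ ($J{\left(R \right)} = \frac{\left(R - R\right) \frac{1}{R + \left(\left(R + 2\right) + 5 \left(-5\right)\right)}}{2} = \frac{0 \frac{1}{R + \left(\left(2 + R\right) - 25\right)}}{2} = \frac{0 \frac{1}{R + \left(-23 + R\right)}}{2} = \frac{0 \frac{1}{-23 + 2 R}}{2} = \frac{1}{2} \cdot 0 = 0$)
$\left(76 - -41\right) + J{\left(-10 \right)} = \left(76 - -41\right) + 0 = \left(76 + \left(-78 + 119\right)\right) + 0 = \left(76 + 41\right) + 0 = 117 + 0 = 117$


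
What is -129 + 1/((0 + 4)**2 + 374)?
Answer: -50309/390 ≈ -129.00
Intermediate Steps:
-129 + 1/((0 + 4)**2 + 374) = -129 + 1/(4**2 + 374) = -129 + 1/(16 + 374) = -129 + 1/390 = -50309/390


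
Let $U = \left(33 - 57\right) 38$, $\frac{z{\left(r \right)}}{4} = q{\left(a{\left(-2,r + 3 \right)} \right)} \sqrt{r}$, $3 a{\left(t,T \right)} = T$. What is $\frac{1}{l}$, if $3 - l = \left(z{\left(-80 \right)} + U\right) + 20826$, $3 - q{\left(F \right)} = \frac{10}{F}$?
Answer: $- \frac{39350773}{783542306163} + \frac{35728 i \sqrt{5}}{261180768721} \approx -5.0222 \cdot 10^{-5} + 3.0588 \cdot 10^{-7} i$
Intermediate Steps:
$a{\left(t,T \right)} = \frac{T}{3}$
$q{\left(F \right)} = 3 - \frac{10}{F}$
$z{\left(r \right)} = 4 \sqrt{r} \left(3 - \frac{10}{1 + \frac{r}{3}}\right)$ ($z{\left(r \right)} = 4 \left(3 - \frac{10}{\frac{1}{3} \left(r + 3\right)}\right) \sqrt{r} = 4 \left(3 - \frac{10}{\frac{1}{3} \left(3 + r\right)}\right) \sqrt{r} = 4 \left(3 - \frac{10}{1 + \frac{r}{3}}\right) \sqrt{r} = 4 \sqrt{r} \left(3 - \frac{10}{1 + \frac{r}{3}}\right)$)
$U = -912$ ($U = \left(-24\right) 38 = -912$)
$l = -19911 - \frac{4176 i \sqrt{5}}{77}$ ($l = 3 - \left(\left(\frac{12 \sqrt{-80} \left(-7 - 80\right)}{3 - 80} - 912\right) + 20826\right) = 3 - \left(\left(12 \cdot 4 i \sqrt{5} \frac{1}{-77} \left(-87\right) - 912\right) + 20826\right) = 3 - \left(\left(12 \cdot 4 i \sqrt{5} \left(- \frac{1}{77}\right) \left(-87\right) - 912\right) + 20826\right) = 3 - \left(\left(\frac{4176 i \sqrt{5}}{77} - 912\right) + 20826\right) = 3 - \left(\left(-912 + \frac{4176 i \sqrt{5}}{77}\right) + 20826\right) = 3 - \left(19914 + \frac{4176 i \sqrt{5}}{77}\right) = -19911 - \frac{4176 i \sqrt{5}}{77} \approx -19911.0 - 121.27 i$)
$\frac{1}{l} = \frac{1}{-19911 - \frac{4176 i \sqrt{5}}{77}}$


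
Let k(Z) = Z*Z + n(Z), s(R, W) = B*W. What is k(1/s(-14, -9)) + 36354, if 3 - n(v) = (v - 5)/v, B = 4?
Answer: 46884097/1296 ≈ 36176.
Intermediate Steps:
s(R, W) = 4*W
n(v) = 3 - (-5 + v)/v (n(v) = 3 - (v - 5)/v = 3 - (-5 + v)/v)
k(Z) = 2 + Z² + 5/Z (k(Z) = Z*Z + (2 + 5/Z) = Z² + (2 + 5/Z) = 2 + Z² + 5/Z)
k(1/s(-14, -9)) + 36354 = (2 + (1/(4*(-9)))² + 5/(1/(4*(-9)))) + 36354 = (2 + (1/(-36))² + 5/(1/(-36))) + 36354 = (2 + (-1/36)² + 5/(-1/36)) + 36354 = (2 + 1/1296 + 5*(-36)) + 36354 = (2 + 1/1296 - 180) + 36354 = -230687/1296 + 36354 = 46884097/1296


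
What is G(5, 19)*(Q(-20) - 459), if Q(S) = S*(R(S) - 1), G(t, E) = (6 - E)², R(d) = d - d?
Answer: -74191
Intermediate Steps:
R(d) = 0
Q(S) = -S (Q(S) = S*(0 - 1) = S*(-1) = -S)
G(5, 19)*(Q(-20) - 459) = (-6 + 19)²*(-1*(-20) - 459) = 13²*(20 - 459) = 169*(-439) = -74191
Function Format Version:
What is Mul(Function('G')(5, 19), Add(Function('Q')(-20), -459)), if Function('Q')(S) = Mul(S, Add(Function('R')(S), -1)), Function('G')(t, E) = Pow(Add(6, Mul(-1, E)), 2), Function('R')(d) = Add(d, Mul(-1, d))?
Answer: -74191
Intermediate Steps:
Function('R')(d) = 0
Function('Q')(S) = Mul(-1, S) (Function('Q')(S) = Mul(S, Add(0, -1)) = Mul(S, -1) = Mul(-1, S))
Mul(Function('G')(5, 19), Add(Function('Q')(-20), -459)) = Mul(Pow(Add(-6, 19), 2), Add(Mul(-1, -20), -459)) = Mul(Pow(13, 2), Add(20, -459)) = Mul(169, -439) = -74191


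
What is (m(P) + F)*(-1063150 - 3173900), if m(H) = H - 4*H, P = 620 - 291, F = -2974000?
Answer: 12605168668350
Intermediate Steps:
P = 329
m(H) = -3*H
(m(P) + F)*(-1063150 - 3173900) = (-3*329 - 2974000)*(-1063150 - 3173900) = (-987 - 2974000)*(-4237050) = -2974987*(-4237050) = 12605168668350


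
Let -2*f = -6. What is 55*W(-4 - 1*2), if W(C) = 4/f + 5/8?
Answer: 2585/24 ≈ 107.71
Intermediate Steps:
f = 3 (f = -½*(-6) = 3)
W(C) = 47/24 (W(C) = 4/3 + 5/8 = 47/24)
55*W(-4 - 1*2) = 55*(47/24) = 2585/24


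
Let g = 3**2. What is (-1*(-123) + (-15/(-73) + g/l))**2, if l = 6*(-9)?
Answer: 2904239881/191844 ≈ 15139.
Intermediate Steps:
l = -54
g = 9
(-1*(-123) + (-15/(-73) + g/l))**2 = (-1*(-123) + (-15/(-73) + 9/(-54)))**2 = (123 + (-15*(-1/73) + 9*(-1/54)))**2 = (123 + (15/73 - 1/6))**2 = (123 + 17/438)**2 = (53891/438)**2 = 2904239881/191844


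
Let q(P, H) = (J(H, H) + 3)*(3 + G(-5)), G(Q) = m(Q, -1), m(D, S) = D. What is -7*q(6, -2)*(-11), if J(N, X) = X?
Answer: -154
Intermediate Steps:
G(Q) = Q
q(P, H) = -6 - 2*H (q(P, H) = (H + 3)*(3 - 5) = (3 + H)*(-2) = -6 - 2*H)
-7*q(6, -2)*(-11) = -7*(-6 - 2*(-2))*(-11) = -7*(-6 + 4)*(-11) = -7*(-2)*(-11) = 14*(-11) = -154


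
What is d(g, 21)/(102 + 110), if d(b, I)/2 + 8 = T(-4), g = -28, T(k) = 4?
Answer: -2/53 ≈ -0.037736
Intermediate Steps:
d(b, I) = -8 (d(b, I) = -16 + 2*4 = -16 + 8 = -8)
d(g, 21)/(102 + 110) = -8/(102 + 110) = -8/212 = (1/212)*(-8) = -2/53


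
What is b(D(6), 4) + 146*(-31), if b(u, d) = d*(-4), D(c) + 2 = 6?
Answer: -4542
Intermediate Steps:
D(c) = 4 (D(c) = -2 + 6 = 4)
b(u, d) = -4*d
b(D(6), 4) + 146*(-31) = -4*4 + 146*(-31) = -16 - 4526 = -4542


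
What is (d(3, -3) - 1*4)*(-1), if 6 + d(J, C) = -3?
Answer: 13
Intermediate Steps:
d(J, C) = -9 (d(J, C) = -6 - 3 = -9)
(d(3, -3) - 1*4)*(-1) = (-9 - 1*4)*(-1) = (-9 - 4)*(-1) = -13*(-1) = 13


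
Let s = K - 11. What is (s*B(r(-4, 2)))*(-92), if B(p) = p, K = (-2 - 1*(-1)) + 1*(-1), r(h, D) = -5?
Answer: -5980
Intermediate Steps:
K = -2 (K = (-2 + 1) - 1 = -1 - 1 = -2)
s = -13 (s = -2 - 11 = -13)
(s*B(r(-4, 2)))*(-92) = -13*(-5)*(-92) = 65*(-92) = -5980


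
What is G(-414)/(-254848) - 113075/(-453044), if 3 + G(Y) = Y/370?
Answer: 666434834441/2669951387840 ≈ 0.24961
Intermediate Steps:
G(Y) = -3 + Y/370
G(-414)/(-254848) - 113075/(-453044) = (-3 + (1/370)*(-414))/(-254848) - 113075/(-453044) = (-3 - 207/185)*(-1/254848) - 113075*(-1/453044) = -762/185*(-1/254848) + 113075/453044 = 381/23573440 + 113075/453044 = 666434834441/2669951387840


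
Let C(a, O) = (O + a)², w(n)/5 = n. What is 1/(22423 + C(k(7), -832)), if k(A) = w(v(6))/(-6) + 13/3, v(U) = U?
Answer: 9/6441811 ≈ 1.3971e-6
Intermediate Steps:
w(n) = 5*n
k(A) = -⅔ (k(A) = (5*6)/(-6) + 13/3 = 30*(-⅙) + 13*(⅓) = -5 + 13/3 = -⅔)
1/(22423 + C(k(7), -832)) = 1/(22423 + (-832 - ⅔)²) = 1/(22423 + (-2498/3)²) = 1/(22423 + 6240004/9) = 1/(6441811/9) = 9/6441811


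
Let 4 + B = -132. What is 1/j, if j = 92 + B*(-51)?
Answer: 1/7028 ≈ 0.00014229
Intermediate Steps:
B = -136 (B = -4 - 132 = -136)
j = 7028 (j = 92 - 136*(-51) = 92 + 6936 = 7028)
1/j = 1/7028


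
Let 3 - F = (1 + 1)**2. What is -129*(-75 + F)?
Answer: 9804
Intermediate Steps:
F = -1 (F = 3 - (1 + 1)**2 = 3 - 1*2**2 = 3 - 1*4 = 3 - 4 = -1)
-129*(-75 + F) = -129*(-75 - 1) = -129*(-76) = 9804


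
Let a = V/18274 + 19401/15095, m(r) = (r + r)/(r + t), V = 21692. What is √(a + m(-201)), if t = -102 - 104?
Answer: √10902861587271957020795/56134667105 ≈ 1.8601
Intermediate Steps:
t = -206
m(r) = 2*r/(-206 + r) (m(r) = (r + r)/(r - 206) = (2*r)/(-206 + r) = 2*r/(-206 + r))
a = 340987307/137923015 (a = 21692/18274 + 19401/15095 = 21692*(1/18274) + 19401*(1/15095) = 10846/9137 + 19401/15095 = 340987307/137923015 ≈ 2.4723)
√(a + m(-201)) = √(340987307/137923015 + 2*(-201)/(-206 - 201)) = √(340987307/137923015 + 2*(-201)/(-407)) = √(340987307/137923015 + 2*(-201)*(-1/407)) = √(340987307/137923015 + 402/407) = √(194226885979/56134667105) = √10902861587271957020795/56134667105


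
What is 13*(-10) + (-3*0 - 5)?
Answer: -135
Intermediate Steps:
13*(-10) + (-3*0 - 5) = -130 + (0 - 5) = -130 - 5 = -135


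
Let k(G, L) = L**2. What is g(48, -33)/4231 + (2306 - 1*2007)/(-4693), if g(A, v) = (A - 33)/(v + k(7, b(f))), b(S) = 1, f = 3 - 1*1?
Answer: -3119431/48876512 ≈ -0.063823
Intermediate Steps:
f = 2 (f = 3 - 1 = 2)
g(A, v) = (-33 + A)/(1 + v) (g(A, v) = (A - 33)/(v + 1**2) = (-33 + A)/(v + 1) = (-33 + A)/(1 + v))
g(48, -33)/4231 + (2306 - 1*2007)/(-4693) = ((-33 + 48)/(1 - 33))/4231 + (2306 - 1*2007)/(-4693) = (15/(-32))*(1/4231) + (2306 - 2007)*(-1/4693) = -1/32*15*(1/4231) + 299*(-1/4693) = -15/32*1/4231 - 23/361 = -15/135392 - 23/361 = -3119431/48876512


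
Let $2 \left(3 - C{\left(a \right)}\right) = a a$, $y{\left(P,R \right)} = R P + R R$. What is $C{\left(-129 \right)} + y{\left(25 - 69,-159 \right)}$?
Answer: $\frac{47919}{2} \approx 23960.0$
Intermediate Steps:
$y{\left(P,R \right)} = R^{2} + P R$ ($y{\left(P,R \right)} = P R + R^{2} = R^{2} + P R$)
$C{\left(a \right)} = 3 - \frac{a^{2}}{2}$ ($C{\left(a \right)} = 3 - \frac{a a}{2} = 3 - \frac{a^{2}}{2}$)
$C{\left(-129 \right)} + y{\left(25 - 69,-159 \right)} = \left(3 - \frac{\left(-129\right)^{2}}{2}\right) - 159 \left(\left(25 - 69\right) - 159\right) = \left(3 - \frac{16641}{2}\right) - 159 \left(-44 - 159\right) = \left(3 - \frac{16641}{2}\right) - -32277 = - \frac{16635}{2} + 32277 = \frac{47919}{2}$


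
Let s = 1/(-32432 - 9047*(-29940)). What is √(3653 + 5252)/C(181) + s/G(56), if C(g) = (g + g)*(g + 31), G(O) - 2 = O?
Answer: 1/72029113080 + √8905/76744 ≈ 0.0012296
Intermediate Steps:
G(O) = 2 + O
s = 1/1241881260 (s = -1/29940/(-41479) = -1/41479*(-1/29940) = 1/1241881260 ≈ 8.0523e-10)
C(g) = 2*g*(31 + g) (C(g) = (2*g)*(31 + g) = 2*g*(31 + g))
√(3653 + 5252)/C(181) + s/G(56) = √(3653 + 5252)/((2*181*(31 + 181))) + 1/(1241881260*(2 + 56)) = √8905/((2*181*212)) + (1/1241881260)/58 = √8905/76744 + (1/1241881260)*(1/58) = √8905*(1/76744) + 1/72029113080 = √8905/76744 + 1/72029113080 = 1/72029113080 + √8905/76744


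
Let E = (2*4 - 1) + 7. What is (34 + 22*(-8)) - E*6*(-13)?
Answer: 950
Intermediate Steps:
E = 14 (E = (8 - 1) + 7 = 7 + 7 = 14)
(34 + 22*(-8)) - E*6*(-13) = (34 + 22*(-8)) - 14*6*(-13) = (34 - 176) - 84*(-13) = -142 - 1*(-1092) = -142 + 1092 = 950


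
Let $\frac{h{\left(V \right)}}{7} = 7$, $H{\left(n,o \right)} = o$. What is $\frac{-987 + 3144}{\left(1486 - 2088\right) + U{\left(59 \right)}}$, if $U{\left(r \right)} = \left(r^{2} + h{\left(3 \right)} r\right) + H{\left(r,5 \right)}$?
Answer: $\frac{719}{1925} \approx 0.37351$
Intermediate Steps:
$h{\left(V \right)} = 49$ ($h{\left(V \right)} = 7 \cdot 7 = 49$)
$U{\left(r \right)} = 5 + r^{2} + 49 r$ ($U{\left(r \right)} = \left(r^{2} + 49 r\right) + 5 = 5 + r^{2} + 49 r$)
$\frac{-987 + 3144}{\left(1486 - 2088\right) + U{\left(59 \right)}} = \frac{-987 + 3144}{\left(1486 - 2088\right) + \left(5 + 59^{2} + 49 \cdot 59\right)} = \frac{2157}{-602 + \left(5 + 3481 + 2891\right)} = \frac{2157}{-602 + 6377} = \frac{2157}{5775} = 2157 \cdot \frac{1}{5775} = \frac{719}{1925}$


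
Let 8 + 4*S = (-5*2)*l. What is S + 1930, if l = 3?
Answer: 3841/2 ≈ 1920.5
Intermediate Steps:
S = -19/2 (S = -2 + (-5*2*3)/4 = -2 + (-10*3)/4 = -2 + (¼)*(-30) = -2 - 15/2 = -19/2 ≈ -9.5000)
S + 1930 = -19/2 + 1930 = 3841/2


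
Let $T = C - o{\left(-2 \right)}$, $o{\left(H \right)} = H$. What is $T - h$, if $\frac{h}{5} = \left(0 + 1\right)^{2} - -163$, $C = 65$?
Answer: $-753$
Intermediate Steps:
$h = 820$ ($h = 5 \left(\left(0 + 1\right)^{2} - -163\right) = 5 \left(1^{2} + 163\right) = 5 \left(1 + 163\right) = 5 \cdot 164 = 820$)
$T = 67$ ($T = 65 - -2 = 65 + 2 = 67$)
$T - h = 67 - 820 = -753$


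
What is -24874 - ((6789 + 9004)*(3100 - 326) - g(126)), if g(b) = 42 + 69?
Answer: -43834545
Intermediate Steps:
g(b) = 111
-24874 - ((6789 + 9004)*(3100 - 326) - g(126)) = -24874 - ((6789 + 9004)*(3100 - 326) - 1*111) = -24874 - (15793*2774 - 111) = -24874 - (43809782 - 111) = -24874 - 1*43809671 = -24874 - 43809671 = -43834545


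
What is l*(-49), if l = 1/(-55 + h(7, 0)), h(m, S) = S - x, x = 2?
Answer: 49/57 ≈ 0.85965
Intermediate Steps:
h(m, S) = -2 + S (h(m, S) = S - 1*2 = S - 2 = -2 + S)
l = -1/57 (l = 1/(-55 + (-2 + 0)) = 1/(-55 - 2) = 1/(-57) = -1/57 ≈ -0.017544)
l*(-49) = -1/57*(-49) = 49/57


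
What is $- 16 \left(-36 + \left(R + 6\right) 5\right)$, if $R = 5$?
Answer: $-304$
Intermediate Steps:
$- 16 \left(-36 + \left(R + 6\right) 5\right) = - 16 \left(-36 + \left(5 + 6\right) 5\right) = - 16 \left(-36 + 11 \cdot 5\right) = - 16 \left(-36 + 55\right) = \left(-16\right) 19 = -304$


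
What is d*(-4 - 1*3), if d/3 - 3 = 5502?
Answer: -115605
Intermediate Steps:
d = 16515 (d = 9 + 3*5502 = 9 + 16506 = 16515)
d*(-4 - 1*3) = 16515*(-4 - 1*3) = 16515*(-4 - 3) = 16515*(-7) = -115605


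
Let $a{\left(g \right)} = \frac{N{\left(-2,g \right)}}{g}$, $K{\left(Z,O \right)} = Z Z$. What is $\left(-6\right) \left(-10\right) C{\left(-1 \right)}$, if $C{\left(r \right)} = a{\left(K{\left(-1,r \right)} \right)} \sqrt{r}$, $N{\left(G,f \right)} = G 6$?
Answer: $- 720 i \approx - 720.0 i$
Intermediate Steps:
$N{\left(G,f \right)} = 6 G$
$K{\left(Z,O \right)} = Z^{2}$
$a{\left(g \right)} = - \frac{12}{g}$ ($a{\left(g \right)} = \frac{6 \left(-2\right)}{g} = - \frac{12}{g}$)
$C{\left(r \right)} = - 12 \sqrt{r}$ ($C{\left(r \right)} = - \frac{12}{\left(-1\right)^{2}} \sqrt{r} = - \frac{12}{1} \sqrt{r} = \left(-12\right) 1 \sqrt{r} = - 12 \sqrt{r}$)
$\left(-6\right) \left(-10\right) C{\left(-1 \right)} = \left(-6\right) \left(-10\right) \left(- 12 \sqrt{-1}\right) = 60 \left(- 12 i\right) = - 720 i$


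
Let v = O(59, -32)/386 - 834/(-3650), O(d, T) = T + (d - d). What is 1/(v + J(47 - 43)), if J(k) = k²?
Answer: 352225/5686881 ≈ 0.061936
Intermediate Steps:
O(d, T) = T (O(d, T) = T + 0 = T)
v = 51281/352225 (v = -32/386 - 834/(-3650) = -32*1/386 - 834*(-1/3650) = -16/193 + 417/1825 = 51281/352225 ≈ 0.14559)
1/(v + J(47 - 43)) = 1/(51281/352225 + (47 - 43)²) = 1/(51281/352225 + 4²) = 1/(51281/352225 + 16) = 1/(5686881/352225) = 352225/5686881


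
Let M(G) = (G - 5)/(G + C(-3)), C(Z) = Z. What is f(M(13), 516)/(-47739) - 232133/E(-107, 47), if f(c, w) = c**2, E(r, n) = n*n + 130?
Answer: -277044969599/2791538025 ≈ -99.245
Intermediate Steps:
E(r, n) = 130 + n**2 (E(r, n) = n**2 + 130 = 130 + n**2)
M(G) = (-5 + G)/(-3 + G) (M(G) = (G - 5)/(G - 3) = (-5 + G)/(-3 + G))
f(M(13), 516)/(-47739) - 232133/E(-107, 47) = ((-5 + 13)/(-3 + 13))**2/(-47739) - 232133/(130 + 47**2) = (8/10)**2*(-1/47739) - 232133/(130 + 2209) = ((1/10)*8)**2*(-1/47739) - 232133/2339 = (4/5)**2*(-1/47739) - 232133*1/2339 = (16/25)*(-1/47739) - 232133/2339 = -16/1193475 - 232133/2339 = -277044969599/2791538025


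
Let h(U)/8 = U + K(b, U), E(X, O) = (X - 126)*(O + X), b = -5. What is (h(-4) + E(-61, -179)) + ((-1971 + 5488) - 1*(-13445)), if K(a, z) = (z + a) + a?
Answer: 61698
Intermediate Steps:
K(a, z) = z + 2*a (K(a, z) = (a + z) + a = z + 2*a)
E(X, O) = (-126 + X)*(O + X)
h(U) = -80 + 16*U (h(U) = 8*(U + (U + 2*(-5))) = 8*(U + (U - 10)) = 8*(U + (-10 + U)) = 8*(-10 + 2*U) = -80 + 16*U)
(h(-4) + E(-61, -179)) + ((-1971 + 5488) - 1*(-13445)) = ((-80 + 16*(-4)) + ((-61)**2 - 126*(-179) - 126*(-61) - 179*(-61))) + ((-1971 + 5488) - 1*(-13445)) = ((-80 - 64) + (3721 + 22554 + 7686 + 10919)) + (3517 + 13445) = (-144 + 44880) + 16962 = 44736 + 16962 = 61698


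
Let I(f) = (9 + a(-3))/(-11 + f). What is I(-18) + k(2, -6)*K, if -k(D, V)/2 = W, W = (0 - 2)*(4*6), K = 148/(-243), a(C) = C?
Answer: -137830/2349 ≈ -58.676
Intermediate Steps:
K = -148/243 (K = 148*(-1/243) = -148/243 ≈ -0.60905)
I(f) = 6/(-11 + f) (I(f) = (9 - 3)/(-11 + f) = 6/(-11 + f))
W = -48 (W = -2*24 = -48)
k(D, V) = 96 (k(D, V) = -2*(-48) = 96)
I(-18) + k(2, -6)*K = 6/(-11 - 18) + 96*(-148/243) = 6/(-29) - 4736/81 = 6*(-1/29) - 4736/81 = -6/29 - 4736/81 = -137830/2349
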